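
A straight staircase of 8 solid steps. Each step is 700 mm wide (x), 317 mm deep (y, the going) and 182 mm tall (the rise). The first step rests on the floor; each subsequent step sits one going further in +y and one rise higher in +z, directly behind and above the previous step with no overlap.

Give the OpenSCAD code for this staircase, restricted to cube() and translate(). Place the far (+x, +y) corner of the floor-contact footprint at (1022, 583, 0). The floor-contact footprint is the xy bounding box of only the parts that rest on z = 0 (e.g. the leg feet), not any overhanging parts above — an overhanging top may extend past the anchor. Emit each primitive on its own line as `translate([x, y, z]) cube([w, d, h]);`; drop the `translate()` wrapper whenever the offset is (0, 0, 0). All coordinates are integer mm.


translate([322, 266, 0]) cube([700, 317, 182]);
translate([322, 583, 182]) cube([700, 317, 182]);
translate([322, 900, 364]) cube([700, 317, 182]);
translate([322, 1217, 546]) cube([700, 317, 182]);
translate([322, 1534, 728]) cube([700, 317, 182]);
translate([322, 1851, 910]) cube([700, 317, 182]);
translate([322, 2168, 1092]) cube([700, 317, 182]);
translate([322, 2485, 1274]) cube([700, 317, 182]);


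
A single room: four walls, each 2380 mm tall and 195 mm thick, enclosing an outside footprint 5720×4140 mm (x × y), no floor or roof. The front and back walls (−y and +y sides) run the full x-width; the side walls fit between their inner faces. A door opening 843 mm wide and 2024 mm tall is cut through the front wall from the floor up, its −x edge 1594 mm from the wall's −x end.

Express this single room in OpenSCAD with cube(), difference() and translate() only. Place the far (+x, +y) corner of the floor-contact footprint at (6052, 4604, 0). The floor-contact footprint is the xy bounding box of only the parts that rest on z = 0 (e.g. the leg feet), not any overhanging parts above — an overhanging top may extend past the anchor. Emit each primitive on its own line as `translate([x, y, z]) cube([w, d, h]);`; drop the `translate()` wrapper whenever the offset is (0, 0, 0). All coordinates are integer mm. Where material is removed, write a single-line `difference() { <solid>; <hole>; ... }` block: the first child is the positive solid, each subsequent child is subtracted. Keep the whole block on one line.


difference() { translate([332, 464, 0]) cube([5720, 195, 2380]); translate([1926, 464, 0]) cube([843, 195, 2024]); }
translate([332, 4409, 0]) cube([5720, 195, 2380]);
translate([332, 659, 0]) cube([195, 3750, 2380]);
translate([5857, 659, 0]) cube([195, 3750, 2380]);


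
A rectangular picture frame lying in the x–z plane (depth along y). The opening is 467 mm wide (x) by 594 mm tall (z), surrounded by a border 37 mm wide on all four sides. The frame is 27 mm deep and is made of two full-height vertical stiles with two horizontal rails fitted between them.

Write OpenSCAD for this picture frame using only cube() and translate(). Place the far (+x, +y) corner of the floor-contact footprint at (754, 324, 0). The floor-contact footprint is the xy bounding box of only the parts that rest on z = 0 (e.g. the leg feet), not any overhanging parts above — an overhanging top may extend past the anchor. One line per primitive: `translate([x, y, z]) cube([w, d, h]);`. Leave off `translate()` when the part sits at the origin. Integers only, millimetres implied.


translate([213, 297, 0]) cube([37, 27, 668]);
translate([717, 297, 0]) cube([37, 27, 668]);
translate([250, 297, 0]) cube([467, 27, 37]);
translate([250, 297, 631]) cube([467, 27, 37]);


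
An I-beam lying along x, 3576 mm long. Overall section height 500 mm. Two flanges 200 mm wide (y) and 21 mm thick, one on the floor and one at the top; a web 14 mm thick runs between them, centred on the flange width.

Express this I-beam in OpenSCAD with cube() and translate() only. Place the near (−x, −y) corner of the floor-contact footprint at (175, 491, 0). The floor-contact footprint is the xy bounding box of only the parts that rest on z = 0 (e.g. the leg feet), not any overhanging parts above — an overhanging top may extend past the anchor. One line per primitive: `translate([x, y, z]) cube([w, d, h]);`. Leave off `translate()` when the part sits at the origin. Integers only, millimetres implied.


translate([175, 491, 0]) cube([3576, 200, 21]);
translate([175, 584, 21]) cube([3576, 14, 458]);
translate([175, 491, 479]) cube([3576, 200, 21]);


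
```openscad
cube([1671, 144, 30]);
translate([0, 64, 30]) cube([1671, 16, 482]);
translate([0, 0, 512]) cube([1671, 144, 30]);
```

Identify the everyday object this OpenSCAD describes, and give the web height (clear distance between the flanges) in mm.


An I-beam. The web height is 482 mm.

Two wide flanges with a thin centred web — an I-beam. Overall 542 mm minus two 30 mm flanges gives a web of 542 − 2·30 = 482 mm.


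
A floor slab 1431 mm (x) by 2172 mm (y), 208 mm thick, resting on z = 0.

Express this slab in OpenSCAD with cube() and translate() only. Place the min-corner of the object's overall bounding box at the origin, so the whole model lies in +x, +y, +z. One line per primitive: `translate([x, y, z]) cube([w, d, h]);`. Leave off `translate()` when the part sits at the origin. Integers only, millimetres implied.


cube([1431, 2172, 208]);


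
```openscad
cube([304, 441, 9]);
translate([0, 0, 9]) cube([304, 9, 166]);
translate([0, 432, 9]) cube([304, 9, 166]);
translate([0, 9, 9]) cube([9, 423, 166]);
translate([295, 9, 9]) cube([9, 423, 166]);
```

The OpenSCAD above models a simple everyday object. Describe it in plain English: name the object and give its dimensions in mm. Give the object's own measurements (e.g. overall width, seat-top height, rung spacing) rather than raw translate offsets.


An open-topped rectangular box: outside dimensions 304×441×175 mm, with a uniform wall and base thickness of 9 mm. The base is a full 304×441 slab on the floor; four walls sit on top of the base. The front and back walls (the −y and +y sides) span the full width; the two side walls fit between them.


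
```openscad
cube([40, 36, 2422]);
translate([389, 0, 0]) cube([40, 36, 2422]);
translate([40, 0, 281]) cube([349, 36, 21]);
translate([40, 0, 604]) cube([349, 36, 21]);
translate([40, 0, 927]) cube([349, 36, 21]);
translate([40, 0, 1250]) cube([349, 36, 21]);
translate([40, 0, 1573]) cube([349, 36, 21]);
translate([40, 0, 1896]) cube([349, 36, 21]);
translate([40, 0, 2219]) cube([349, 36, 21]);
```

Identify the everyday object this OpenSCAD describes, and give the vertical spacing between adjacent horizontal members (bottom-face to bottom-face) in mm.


A ladder. The rung spacing is 323 mm.

Two tall 40×36 posts with 7 short bars between them — a ladder. Adjacent rungs sit at z = 281 and z = 604, so the spacing is 604 − 281 = 323 mm.


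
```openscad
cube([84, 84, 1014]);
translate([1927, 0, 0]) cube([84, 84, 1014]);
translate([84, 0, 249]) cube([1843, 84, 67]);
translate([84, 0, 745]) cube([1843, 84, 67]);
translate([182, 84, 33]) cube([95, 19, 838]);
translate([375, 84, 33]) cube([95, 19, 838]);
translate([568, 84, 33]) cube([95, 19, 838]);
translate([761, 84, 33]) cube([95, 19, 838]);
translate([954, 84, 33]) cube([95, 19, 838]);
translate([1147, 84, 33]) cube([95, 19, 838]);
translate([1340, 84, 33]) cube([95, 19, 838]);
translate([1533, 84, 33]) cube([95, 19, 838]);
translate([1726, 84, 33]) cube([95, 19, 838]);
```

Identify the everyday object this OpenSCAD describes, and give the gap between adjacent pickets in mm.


A fence section. The picket gap is 98 mm.

Two posts, two rails, 9 pickets — a fence section. Span 1843 mm holds 9 pickets of 95 mm with 10 equal gaps: ⌊(1843 − 9·95) / 10⌋ = 98 mm.


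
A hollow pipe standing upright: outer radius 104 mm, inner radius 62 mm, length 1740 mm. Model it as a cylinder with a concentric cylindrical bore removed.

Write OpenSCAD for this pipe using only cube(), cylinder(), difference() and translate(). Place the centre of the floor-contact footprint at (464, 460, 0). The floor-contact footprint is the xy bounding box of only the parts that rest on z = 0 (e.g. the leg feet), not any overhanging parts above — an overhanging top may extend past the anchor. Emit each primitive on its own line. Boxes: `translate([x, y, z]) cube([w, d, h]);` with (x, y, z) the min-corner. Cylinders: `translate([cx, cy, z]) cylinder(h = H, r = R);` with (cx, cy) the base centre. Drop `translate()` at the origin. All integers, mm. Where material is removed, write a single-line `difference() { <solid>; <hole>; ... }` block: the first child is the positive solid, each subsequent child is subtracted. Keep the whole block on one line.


difference() { translate([464, 460, 0]) cylinder(h = 1740, r = 104); translate([464, 460, 0]) cylinder(h = 1740, r = 62); }


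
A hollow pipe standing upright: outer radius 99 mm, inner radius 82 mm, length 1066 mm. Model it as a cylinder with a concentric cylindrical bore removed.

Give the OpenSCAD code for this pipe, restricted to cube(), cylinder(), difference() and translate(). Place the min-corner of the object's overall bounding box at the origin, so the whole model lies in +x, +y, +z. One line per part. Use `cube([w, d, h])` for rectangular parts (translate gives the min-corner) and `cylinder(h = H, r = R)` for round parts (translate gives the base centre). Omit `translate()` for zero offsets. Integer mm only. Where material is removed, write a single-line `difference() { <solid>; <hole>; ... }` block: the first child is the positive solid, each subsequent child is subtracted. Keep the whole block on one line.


difference() { translate([99, 99, 0]) cylinder(h = 1066, r = 99); translate([99, 99, 0]) cylinder(h = 1066, r = 82); }


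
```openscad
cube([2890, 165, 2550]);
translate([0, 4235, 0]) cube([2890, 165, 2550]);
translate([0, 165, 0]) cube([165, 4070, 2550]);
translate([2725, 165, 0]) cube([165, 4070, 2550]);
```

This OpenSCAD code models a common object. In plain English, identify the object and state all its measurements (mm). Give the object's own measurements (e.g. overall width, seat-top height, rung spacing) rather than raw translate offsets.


The wall frame of a small rectangular building: four walls, each 2550 mm tall and 165 mm thick, enclosing a footprint 2890 mm (x) by 4400 mm (y) outside-to-outside, with no floor or roof. The front and back walls (the −y and +y sides) span the full width; the two side walls fit between them.


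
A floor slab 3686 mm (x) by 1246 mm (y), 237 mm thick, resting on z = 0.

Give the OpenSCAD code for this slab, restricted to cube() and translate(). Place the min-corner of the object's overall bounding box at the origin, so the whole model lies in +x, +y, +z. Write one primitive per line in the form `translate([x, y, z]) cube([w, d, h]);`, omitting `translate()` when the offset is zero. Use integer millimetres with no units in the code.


cube([3686, 1246, 237]);


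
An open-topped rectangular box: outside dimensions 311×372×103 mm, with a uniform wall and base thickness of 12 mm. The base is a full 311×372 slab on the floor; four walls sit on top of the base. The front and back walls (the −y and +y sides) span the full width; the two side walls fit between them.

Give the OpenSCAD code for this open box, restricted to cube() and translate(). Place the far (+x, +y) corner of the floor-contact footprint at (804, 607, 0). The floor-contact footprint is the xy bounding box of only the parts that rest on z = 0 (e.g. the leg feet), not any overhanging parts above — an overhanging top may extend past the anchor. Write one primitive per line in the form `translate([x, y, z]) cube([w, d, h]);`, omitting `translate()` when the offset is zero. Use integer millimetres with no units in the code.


translate([493, 235, 0]) cube([311, 372, 12]);
translate([493, 235, 12]) cube([311, 12, 91]);
translate([493, 595, 12]) cube([311, 12, 91]);
translate([493, 247, 12]) cube([12, 348, 91]);
translate([792, 247, 12]) cube([12, 348, 91]);


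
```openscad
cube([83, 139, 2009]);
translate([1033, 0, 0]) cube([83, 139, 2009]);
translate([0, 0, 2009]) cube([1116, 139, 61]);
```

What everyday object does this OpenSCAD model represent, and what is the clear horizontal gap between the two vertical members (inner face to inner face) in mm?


A door frame. The clear opening width is 950 mm.

Two 2009 mm tall posts with a header on top — a door frame. The left jamb is 83 mm wide at x = 0; the right jamb starts at x = 1033. The clear opening is 1033 − 83 = 950 mm.


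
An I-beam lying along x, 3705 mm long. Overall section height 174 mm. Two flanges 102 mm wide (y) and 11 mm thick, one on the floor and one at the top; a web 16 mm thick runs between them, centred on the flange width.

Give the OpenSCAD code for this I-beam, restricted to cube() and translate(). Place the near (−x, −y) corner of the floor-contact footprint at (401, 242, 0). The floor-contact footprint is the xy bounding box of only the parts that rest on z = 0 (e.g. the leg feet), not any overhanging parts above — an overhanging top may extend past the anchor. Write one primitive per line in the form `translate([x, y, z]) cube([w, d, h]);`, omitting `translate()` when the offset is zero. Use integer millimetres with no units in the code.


translate([401, 242, 0]) cube([3705, 102, 11]);
translate([401, 285, 11]) cube([3705, 16, 152]);
translate([401, 242, 163]) cube([3705, 102, 11]);


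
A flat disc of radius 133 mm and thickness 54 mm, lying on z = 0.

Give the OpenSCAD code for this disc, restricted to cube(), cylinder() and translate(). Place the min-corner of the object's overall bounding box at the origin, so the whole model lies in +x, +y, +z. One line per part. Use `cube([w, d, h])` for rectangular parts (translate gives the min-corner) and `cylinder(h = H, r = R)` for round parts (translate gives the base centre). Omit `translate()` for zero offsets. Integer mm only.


translate([133, 133, 0]) cylinder(h = 54, r = 133);


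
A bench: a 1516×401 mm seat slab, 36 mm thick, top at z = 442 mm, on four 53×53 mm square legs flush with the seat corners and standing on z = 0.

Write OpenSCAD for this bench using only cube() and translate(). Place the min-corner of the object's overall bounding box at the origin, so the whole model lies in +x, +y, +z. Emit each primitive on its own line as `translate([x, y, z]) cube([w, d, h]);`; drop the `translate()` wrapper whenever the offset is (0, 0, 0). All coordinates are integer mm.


// leg_h = 442 − 36 = 406
translate([0, 0, 406]) cube([1516, 401, 36]);
cube([53, 53, 406]);
translate([0, 348, 0]) cube([53, 53, 406]);
translate([1463, 0, 0]) cube([53, 53, 406]);
translate([1463, 348, 0]) cube([53, 53, 406]);


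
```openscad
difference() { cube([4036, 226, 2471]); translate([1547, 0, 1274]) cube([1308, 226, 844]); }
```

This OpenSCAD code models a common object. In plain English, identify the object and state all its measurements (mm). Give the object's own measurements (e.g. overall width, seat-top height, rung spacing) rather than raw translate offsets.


A wall 4036 mm long (x), 226 mm thick (y), 2471 mm tall, with a rectangular window opening cut through it. The opening is 1308 mm wide and 844 mm tall; its sill is at z = 1274 mm and its near (−x) edge is 1547 mm from the wall's −x end. The opening passes through the full wall thickness.


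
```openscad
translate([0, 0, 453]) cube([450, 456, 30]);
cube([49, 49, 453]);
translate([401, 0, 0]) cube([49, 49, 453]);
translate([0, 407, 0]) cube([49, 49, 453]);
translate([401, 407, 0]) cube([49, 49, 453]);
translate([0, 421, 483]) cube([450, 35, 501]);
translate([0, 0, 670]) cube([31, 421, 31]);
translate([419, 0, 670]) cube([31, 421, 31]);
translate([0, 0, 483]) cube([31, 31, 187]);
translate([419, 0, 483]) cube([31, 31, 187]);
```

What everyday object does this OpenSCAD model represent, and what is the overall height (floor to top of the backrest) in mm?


A chair. The overall height is 984 mm.

A slab on four corner posts with a tall panel at the back — a chair. The seat slab sits at z = 453 with thickness 30, and the 501 mm backrest starts at the seat top, so the overall height is 453 + 30 + 501 = 984 mm.


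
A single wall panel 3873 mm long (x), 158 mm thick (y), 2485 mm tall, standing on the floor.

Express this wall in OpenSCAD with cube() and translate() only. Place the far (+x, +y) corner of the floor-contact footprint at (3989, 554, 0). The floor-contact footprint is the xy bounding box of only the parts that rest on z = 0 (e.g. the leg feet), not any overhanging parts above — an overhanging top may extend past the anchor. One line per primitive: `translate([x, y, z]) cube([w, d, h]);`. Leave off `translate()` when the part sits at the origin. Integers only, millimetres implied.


translate([116, 396, 0]) cube([3873, 158, 2485]);


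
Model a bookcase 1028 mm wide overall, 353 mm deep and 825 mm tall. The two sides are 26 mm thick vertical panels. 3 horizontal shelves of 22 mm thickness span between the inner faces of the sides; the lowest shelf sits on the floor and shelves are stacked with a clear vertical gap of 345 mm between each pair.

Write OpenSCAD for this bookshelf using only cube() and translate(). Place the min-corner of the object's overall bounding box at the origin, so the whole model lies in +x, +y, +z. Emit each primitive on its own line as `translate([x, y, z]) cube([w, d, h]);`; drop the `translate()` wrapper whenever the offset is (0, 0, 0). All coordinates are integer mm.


cube([26, 353, 825]);
translate([1002, 0, 0]) cube([26, 353, 825]);
translate([26, 0, 0]) cube([976, 353, 22]);
translate([26, 0, 367]) cube([976, 353, 22]);
translate([26, 0, 734]) cube([976, 353, 22]);


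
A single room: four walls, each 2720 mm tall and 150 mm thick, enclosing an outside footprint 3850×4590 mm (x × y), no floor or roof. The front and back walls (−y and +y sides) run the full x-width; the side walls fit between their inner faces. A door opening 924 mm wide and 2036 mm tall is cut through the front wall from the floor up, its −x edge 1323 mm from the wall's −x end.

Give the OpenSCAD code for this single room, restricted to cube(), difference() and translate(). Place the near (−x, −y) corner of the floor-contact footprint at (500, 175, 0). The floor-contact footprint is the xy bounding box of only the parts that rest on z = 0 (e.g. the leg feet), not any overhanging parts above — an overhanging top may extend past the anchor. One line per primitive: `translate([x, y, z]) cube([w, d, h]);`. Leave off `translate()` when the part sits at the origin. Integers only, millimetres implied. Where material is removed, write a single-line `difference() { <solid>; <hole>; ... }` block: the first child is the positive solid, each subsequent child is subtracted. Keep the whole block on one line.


difference() { translate([500, 175, 0]) cube([3850, 150, 2720]); translate([1823, 175, 0]) cube([924, 150, 2036]); }
translate([500, 4615, 0]) cube([3850, 150, 2720]);
translate([500, 325, 0]) cube([150, 4290, 2720]);
translate([4200, 325, 0]) cube([150, 4290, 2720]);


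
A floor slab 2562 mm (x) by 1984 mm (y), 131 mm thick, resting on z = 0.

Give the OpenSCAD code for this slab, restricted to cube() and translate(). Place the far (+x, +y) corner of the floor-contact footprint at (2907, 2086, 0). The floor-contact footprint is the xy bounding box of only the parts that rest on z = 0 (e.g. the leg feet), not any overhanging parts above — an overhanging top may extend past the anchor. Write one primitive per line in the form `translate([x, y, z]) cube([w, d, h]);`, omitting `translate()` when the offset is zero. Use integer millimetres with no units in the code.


translate([345, 102, 0]) cube([2562, 1984, 131]);


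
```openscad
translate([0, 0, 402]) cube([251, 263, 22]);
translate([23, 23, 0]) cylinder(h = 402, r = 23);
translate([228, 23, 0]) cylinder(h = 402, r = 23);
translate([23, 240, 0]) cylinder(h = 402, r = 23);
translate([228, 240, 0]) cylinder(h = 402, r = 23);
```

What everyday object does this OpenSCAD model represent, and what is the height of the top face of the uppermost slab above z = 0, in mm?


A stool. The seat height is 424 mm.

A 251×263×22 slab at z = 402 on four corner cylinders — a stool. The seat top is 402 + 22 = 424 mm.


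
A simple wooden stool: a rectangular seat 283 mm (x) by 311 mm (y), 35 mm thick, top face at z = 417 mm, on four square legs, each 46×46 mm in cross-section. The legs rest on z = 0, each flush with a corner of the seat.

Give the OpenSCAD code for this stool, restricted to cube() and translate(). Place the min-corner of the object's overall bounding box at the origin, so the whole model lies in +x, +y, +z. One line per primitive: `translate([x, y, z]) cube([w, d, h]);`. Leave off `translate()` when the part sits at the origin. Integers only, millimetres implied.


translate([0, 0, 382]) cube([283, 311, 35]);
cube([46, 46, 382]);
translate([237, 0, 0]) cube([46, 46, 382]);
translate([0, 265, 0]) cube([46, 46, 382]);
translate([237, 265, 0]) cube([46, 46, 382]);


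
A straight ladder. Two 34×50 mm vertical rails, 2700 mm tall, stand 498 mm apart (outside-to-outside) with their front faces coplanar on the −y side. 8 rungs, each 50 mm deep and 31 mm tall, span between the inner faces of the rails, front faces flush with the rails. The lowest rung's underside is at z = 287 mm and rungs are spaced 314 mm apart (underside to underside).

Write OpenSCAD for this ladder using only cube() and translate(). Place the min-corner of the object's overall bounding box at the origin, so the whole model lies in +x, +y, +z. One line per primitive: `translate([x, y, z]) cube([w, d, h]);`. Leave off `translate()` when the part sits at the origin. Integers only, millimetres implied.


cube([34, 50, 2700]);
translate([464, 0, 0]) cube([34, 50, 2700]);
translate([34, 0, 287]) cube([430, 50, 31]);
translate([34, 0, 601]) cube([430, 50, 31]);
translate([34, 0, 915]) cube([430, 50, 31]);
translate([34, 0, 1229]) cube([430, 50, 31]);
translate([34, 0, 1543]) cube([430, 50, 31]);
translate([34, 0, 1857]) cube([430, 50, 31]);
translate([34, 0, 2171]) cube([430, 50, 31]);
translate([34, 0, 2485]) cube([430, 50, 31]);


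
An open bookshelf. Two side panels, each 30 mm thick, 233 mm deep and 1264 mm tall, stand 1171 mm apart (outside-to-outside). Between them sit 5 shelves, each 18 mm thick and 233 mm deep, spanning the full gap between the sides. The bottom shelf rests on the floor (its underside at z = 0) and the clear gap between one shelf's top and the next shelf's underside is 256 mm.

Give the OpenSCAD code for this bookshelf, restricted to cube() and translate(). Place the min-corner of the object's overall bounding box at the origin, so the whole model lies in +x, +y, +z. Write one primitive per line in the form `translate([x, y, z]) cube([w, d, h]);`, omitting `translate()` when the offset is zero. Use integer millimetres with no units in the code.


cube([30, 233, 1264]);
translate([1141, 0, 0]) cube([30, 233, 1264]);
translate([30, 0, 0]) cube([1111, 233, 18]);
translate([30, 0, 274]) cube([1111, 233, 18]);
translate([30, 0, 548]) cube([1111, 233, 18]);
translate([30, 0, 822]) cube([1111, 233, 18]);
translate([30, 0, 1096]) cube([1111, 233, 18]);


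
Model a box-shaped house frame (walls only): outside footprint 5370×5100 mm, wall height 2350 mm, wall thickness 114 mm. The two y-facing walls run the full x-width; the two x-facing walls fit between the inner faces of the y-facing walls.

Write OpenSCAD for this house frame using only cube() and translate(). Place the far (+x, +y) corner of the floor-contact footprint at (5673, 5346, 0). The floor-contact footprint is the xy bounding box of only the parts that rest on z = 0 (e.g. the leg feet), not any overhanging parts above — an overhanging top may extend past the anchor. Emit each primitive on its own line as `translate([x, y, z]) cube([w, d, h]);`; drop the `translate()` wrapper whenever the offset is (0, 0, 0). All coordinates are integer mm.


translate([303, 246, 0]) cube([5370, 114, 2350]);
translate([303, 5232, 0]) cube([5370, 114, 2350]);
translate([303, 360, 0]) cube([114, 4872, 2350]);
translate([5559, 360, 0]) cube([114, 4872, 2350]);


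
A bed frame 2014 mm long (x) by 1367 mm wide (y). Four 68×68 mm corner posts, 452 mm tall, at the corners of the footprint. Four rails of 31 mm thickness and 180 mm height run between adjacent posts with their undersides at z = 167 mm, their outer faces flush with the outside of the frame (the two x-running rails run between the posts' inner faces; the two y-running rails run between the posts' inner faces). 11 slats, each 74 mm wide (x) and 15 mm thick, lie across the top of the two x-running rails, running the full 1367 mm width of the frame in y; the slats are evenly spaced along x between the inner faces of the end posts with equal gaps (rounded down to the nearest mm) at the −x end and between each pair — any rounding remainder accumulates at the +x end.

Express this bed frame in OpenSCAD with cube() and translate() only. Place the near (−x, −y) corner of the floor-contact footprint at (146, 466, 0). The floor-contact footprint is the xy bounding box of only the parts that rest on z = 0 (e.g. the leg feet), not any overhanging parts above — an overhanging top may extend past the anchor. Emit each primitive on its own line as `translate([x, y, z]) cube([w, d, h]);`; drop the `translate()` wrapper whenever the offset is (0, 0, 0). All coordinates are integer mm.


// slat z = rail_z + rail_h = 167 + 180 = 347
// slat gap = ⌊(1878 − 11·74) / 12⌋ = 88
translate([146, 466, 0]) cube([68, 68, 452]);
translate([146, 1765, 0]) cube([68, 68, 452]);
translate([2092, 466, 0]) cube([68, 68, 452]);
translate([2092, 1765, 0]) cube([68, 68, 452]);
translate([214, 466, 167]) cube([1878, 31, 180]);
translate([214, 1802, 167]) cube([1878, 31, 180]);
translate([146, 534, 167]) cube([31, 1231, 180]);
translate([2129, 534, 167]) cube([31, 1231, 180]);
translate([302, 466, 347]) cube([74, 1367, 15]);
translate([464, 466, 347]) cube([74, 1367, 15]);
translate([626, 466, 347]) cube([74, 1367, 15]);
translate([788, 466, 347]) cube([74, 1367, 15]);
translate([950, 466, 347]) cube([74, 1367, 15]);
translate([1112, 466, 347]) cube([74, 1367, 15]);
translate([1274, 466, 347]) cube([74, 1367, 15]);
translate([1436, 466, 347]) cube([74, 1367, 15]);
translate([1598, 466, 347]) cube([74, 1367, 15]);
translate([1760, 466, 347]) cube([74, 1367, 15]);
translate([1922, 466, 347]) cube([74, 1367, 15]);


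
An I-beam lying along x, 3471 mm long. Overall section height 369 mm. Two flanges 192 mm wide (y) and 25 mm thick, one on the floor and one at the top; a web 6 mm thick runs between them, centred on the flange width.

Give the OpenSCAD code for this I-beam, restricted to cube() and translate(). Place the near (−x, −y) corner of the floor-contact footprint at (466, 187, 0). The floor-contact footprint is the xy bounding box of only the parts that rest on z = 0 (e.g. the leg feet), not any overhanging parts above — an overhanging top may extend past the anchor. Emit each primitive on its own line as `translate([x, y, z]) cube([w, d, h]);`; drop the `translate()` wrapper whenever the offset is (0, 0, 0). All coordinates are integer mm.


translate([466, 187, 0]) cube([3471, 192, 25]);
translate([466, 280, 25]) cube([3471, 6, 319]);
translate([466, 187, 344]) cube([3471, 192, 25]);


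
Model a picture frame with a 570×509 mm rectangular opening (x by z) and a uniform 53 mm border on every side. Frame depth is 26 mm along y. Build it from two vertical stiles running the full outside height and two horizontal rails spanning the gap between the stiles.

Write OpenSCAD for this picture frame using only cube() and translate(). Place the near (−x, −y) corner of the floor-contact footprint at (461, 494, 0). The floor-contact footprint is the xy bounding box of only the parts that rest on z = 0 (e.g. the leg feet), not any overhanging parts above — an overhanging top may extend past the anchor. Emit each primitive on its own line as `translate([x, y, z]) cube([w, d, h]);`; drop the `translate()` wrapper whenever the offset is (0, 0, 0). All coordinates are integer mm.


translate([461, 494, 0]) cube([53, 26, 615]);
translate([1084, 494, 0]) cube([53, 26, 615]);
translate([514, 494, 0]) cube([570, 26, 53]);
translate([514, 494, 562]) cube([570, 26, 53]);


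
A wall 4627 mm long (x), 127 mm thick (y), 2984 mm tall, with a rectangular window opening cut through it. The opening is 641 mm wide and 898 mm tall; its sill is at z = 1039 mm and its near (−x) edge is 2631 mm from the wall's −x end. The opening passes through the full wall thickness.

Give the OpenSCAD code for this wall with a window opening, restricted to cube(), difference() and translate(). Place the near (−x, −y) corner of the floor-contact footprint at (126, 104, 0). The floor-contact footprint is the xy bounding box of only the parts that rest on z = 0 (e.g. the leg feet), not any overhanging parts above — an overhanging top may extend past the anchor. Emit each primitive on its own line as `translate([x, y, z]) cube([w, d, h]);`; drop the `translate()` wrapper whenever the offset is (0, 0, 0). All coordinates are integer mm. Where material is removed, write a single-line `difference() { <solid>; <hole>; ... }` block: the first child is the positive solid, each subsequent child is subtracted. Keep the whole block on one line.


difference() { translate([126, 104, 0]) cube([4627, 127, 2984]); translate([2757, 104, 1039]) cube([641, 127, 898]); }


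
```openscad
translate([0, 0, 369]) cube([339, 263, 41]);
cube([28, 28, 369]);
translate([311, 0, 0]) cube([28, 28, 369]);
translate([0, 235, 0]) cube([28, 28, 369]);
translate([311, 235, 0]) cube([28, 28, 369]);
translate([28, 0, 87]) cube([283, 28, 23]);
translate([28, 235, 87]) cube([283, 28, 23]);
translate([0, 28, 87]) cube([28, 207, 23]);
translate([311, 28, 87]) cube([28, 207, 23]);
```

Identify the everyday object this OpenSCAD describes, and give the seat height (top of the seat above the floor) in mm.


A stool. The seat height is 410 mm.

A 339×263×41 slab at z = 369 on four corner posts — a stool. The seat top is 369 + 41 = 410 mm.


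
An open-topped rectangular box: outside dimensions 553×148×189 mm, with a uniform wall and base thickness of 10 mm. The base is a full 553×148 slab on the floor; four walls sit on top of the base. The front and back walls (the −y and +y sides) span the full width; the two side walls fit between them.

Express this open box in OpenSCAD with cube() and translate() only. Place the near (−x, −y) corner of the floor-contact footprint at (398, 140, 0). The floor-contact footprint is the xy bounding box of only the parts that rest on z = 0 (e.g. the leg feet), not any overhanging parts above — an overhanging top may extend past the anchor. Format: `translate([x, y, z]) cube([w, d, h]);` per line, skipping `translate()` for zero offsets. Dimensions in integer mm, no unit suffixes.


translate([398, 140, 0]) cube([553, 148, 10]);
translate([398, 140, 10]) cube([553, 10, 179]);
translate([398, 278, 10]) cube([553, 10, 179]);
translate([398, 150, 10]) cube([10, 128, 179]);
translate([941, 150, 10]) cube([10, 128, 179]);


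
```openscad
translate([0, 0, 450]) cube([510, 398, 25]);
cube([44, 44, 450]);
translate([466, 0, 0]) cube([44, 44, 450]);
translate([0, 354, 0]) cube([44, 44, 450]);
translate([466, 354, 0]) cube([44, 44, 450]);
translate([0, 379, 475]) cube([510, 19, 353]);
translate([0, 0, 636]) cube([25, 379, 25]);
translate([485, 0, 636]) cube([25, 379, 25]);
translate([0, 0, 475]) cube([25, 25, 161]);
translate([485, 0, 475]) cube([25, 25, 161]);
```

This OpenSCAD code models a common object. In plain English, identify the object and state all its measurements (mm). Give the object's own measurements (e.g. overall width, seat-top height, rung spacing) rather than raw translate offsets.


A chair. The seat is a 510×398×25 mm slab with its top at z = 475 mm, on four 44×44 mm corner legs (flush with the seat edges, standing on z = 0). A flat backrest 19 mm thick, 353 mm tall, spans the full seat width and rises from the seat top along its +y edge, rear face flush with the rear of the seat. Two armrests of 25×25 mm section run along each side from the seat's front edge to the front of the backrest, top faces 186 mm above the seat top and outer faces flush with the seat's x-edges; a 25×25 mm post under the front of each armrest stands on the seat at the front corner.


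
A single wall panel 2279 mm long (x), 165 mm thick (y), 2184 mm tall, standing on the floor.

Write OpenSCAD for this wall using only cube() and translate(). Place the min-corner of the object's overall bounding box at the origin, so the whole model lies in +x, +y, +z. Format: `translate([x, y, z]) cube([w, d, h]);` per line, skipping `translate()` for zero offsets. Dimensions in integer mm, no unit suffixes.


cube([2279, 165, 2184]);


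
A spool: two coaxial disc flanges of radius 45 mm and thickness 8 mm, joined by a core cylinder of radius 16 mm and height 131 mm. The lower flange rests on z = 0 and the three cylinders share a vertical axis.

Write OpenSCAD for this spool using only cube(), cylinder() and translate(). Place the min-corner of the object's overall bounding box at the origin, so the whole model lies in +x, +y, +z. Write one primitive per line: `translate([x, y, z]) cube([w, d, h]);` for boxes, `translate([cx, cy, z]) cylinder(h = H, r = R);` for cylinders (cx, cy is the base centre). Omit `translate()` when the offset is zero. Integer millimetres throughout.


translate([45, 45, 0]) cylinder(h = 8, r = 45);
translate([45, 45, 8]) cylinder(h = 131, r = 16);
translate([45, 45, 139]) cylinder(h = 8, r = 45);


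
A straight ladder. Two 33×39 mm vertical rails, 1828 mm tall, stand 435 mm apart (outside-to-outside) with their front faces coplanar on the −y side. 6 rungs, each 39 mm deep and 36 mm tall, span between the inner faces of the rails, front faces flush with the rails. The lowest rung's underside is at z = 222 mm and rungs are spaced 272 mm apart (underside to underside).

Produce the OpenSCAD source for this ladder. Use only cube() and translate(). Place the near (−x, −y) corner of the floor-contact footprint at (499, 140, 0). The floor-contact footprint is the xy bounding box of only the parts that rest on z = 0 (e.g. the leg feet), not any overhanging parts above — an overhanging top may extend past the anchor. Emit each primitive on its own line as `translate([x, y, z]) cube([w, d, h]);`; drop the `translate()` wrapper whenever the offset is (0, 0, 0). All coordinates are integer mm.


translate([499, 140, 0]) cube([33, 39, 1828]);
translate([901, 140, 0]) cube([33, 39, 1828]);
translate([532, 140, 222]) cube([369, 39, 36]);
translate([532, 140, 494]) cube([369, 39, 36]);
translate([532, 140, 766]) cube([369, 39, 36]);
translate([532, 140, 1038]) cube([369, 39, 36]);
translate([532, 140, 1310]) cube([369, 39, 36]);
translate([532, 140, 1582]) cube([369, 39, 36]);


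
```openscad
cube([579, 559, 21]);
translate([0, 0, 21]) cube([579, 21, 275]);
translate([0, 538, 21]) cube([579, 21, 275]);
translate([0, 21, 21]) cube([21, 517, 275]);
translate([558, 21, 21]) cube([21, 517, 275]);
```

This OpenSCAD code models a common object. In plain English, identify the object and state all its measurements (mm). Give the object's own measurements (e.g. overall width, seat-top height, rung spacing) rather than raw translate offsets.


An open-topped rectangular box: outside dimensions 579×559×296 mm, with a uniform wall and base thickness of 21 mm. The base is a full 579×559 slab on the floor; four walls sit on top of the base. The front and back walls (the −y and +y sides) span the full width; the two side walls fit between them.


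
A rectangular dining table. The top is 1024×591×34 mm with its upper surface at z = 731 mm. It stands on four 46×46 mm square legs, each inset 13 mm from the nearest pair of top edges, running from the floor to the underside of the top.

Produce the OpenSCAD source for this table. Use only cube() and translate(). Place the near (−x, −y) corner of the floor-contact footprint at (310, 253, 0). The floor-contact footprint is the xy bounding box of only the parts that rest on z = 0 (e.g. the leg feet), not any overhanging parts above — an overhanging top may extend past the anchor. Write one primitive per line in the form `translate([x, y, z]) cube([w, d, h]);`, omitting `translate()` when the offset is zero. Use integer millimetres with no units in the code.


// leg_h = 731 - 34 = 697
translate([297, 240, 697]) cube([1024, 591, 34]);
translate([310, 253, 0]) cube([46, 46, 697]);
translate([1262, 253, 0]) cube([46, 46, 697]);
translate([310, 772, 0]) cube([46, 46, 697]);
translate([1262, 772, 0]) cube([46, 46, 697]);


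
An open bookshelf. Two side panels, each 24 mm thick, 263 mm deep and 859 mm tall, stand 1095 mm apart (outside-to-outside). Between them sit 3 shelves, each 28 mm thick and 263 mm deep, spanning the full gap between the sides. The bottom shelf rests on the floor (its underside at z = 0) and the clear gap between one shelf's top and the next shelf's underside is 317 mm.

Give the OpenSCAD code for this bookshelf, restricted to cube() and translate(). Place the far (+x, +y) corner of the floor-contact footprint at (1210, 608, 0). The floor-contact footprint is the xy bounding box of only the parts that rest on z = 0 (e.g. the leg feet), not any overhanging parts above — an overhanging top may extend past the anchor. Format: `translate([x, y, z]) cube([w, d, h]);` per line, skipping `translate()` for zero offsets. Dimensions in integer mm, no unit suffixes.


translate([115, 345, 0]) cube([24, 263, 859]);
translate([1186, 345, 0]) cube([24, 263, 859]);
translate([139, 345, 0]) cube([1047, 263, 28]);
translate([139, 345, 345]) cube([1047, 263, 28]);
translate([139, 345, 690]) cube([1047, 263, 28]);


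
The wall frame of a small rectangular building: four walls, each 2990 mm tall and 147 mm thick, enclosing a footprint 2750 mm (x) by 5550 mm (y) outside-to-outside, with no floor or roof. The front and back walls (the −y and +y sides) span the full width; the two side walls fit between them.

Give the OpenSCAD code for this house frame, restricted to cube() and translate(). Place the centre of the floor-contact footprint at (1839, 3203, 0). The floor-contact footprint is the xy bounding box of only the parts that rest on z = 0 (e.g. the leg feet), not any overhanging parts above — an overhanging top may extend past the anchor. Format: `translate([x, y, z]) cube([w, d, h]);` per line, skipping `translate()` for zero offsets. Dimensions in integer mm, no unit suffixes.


translate([464, 428, 0]) cube([2750, 147, 2990]);
translate([464, 5831, 0]) cube([2750, 147, 2990]);
translate([464, 575, 0]) cube([147, 5256, 2990]);
translate([3067, 575, 0]) cube([147, 5256, 2990]);


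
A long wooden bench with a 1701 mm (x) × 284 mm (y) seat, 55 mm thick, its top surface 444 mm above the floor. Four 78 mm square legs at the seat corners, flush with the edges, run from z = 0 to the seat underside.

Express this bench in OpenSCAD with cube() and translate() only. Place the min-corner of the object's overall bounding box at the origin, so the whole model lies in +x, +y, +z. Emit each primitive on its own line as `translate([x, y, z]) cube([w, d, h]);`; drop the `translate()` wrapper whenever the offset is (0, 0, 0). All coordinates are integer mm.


translate([0, 0, 389]) cube([1701, 284, 55]);
cube([78, 78, 389]);
translate([0, 206, 0]) cube([78, 78, 389]);
translate([1623, 0, 0]) cube([78, 78, 389]);
translate([1623, 206, 0]) cube([78, 78, 389]);


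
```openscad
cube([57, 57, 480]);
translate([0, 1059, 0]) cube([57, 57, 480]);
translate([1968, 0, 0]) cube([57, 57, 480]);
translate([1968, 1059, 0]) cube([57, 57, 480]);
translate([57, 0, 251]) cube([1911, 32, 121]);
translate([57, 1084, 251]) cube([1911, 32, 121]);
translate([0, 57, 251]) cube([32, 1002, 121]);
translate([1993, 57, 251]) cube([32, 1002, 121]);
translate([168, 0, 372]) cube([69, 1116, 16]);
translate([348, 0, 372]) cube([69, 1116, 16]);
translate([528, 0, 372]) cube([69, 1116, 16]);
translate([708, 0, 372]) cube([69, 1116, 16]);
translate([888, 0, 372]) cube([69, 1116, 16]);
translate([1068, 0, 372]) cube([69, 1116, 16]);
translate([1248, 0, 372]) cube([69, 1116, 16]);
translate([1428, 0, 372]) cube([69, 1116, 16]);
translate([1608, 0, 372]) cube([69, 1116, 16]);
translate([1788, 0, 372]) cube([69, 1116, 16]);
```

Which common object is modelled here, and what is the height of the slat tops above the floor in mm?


A bed frame. The slat-top height is 388 mm.

Four posts, four rails, and a row of slats — a bed frame. Slats sit on the rails at z = 251 + 121 = 372; with slat thickness 16, the top is 388 mm.
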